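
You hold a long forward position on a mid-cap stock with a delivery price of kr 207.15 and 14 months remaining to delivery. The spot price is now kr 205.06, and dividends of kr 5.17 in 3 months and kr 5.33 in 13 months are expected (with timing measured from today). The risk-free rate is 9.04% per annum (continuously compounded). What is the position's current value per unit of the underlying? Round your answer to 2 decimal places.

PV(remaining dividends) I = 5.17·e^(−0.0904·3/12) + 5.33·e^(−0.0904·13/12) = 9.8872
Current forward F = (S − I)·e^(rT) = (205.06 − 9.8872)·e^(0.0904·14/12) = 195.1728 × 1.111229 = 216.8817
Value (long) = (F − K)·e^(−rT) = (216.8817 − 207.15) × 0.899904 = 8.7576
Value = kr 8.76

kr 8.76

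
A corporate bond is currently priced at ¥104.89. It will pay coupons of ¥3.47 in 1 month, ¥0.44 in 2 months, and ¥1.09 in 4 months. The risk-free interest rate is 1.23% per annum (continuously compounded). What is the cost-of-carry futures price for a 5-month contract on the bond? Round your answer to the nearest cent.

¥100.41

PV(coupons) I = 3.47·e^(−0.0123·1/12) + 0.44·e^(−0.0123·2/12) + 1.09·e^(−0.0123·4/12)
I = 3.4664 + 0.4391 + 1.0855 = 4.9910
F = (S − I)·e^(rT) = (104.89 − 4.9910) · e^(0.0123·5/12)
= 99.8990 · e^0.005125 = 99.8990 × 1.005138 = ¥100.41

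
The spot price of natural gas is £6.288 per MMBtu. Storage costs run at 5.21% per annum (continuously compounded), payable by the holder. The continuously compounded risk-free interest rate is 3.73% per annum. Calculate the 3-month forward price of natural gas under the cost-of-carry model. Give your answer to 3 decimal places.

Net carry = r + u − y = 0.0373 + 0.0521 − 0.0000 = 0.0894
F = S·e^((r+u−y)T) = 6.288 · e^(0.0894 × 3/12) = 6.288 · e^0.022350
= 6.288 × 1.022602 = £6.430 per MMBtu

£6.430 per MMBtu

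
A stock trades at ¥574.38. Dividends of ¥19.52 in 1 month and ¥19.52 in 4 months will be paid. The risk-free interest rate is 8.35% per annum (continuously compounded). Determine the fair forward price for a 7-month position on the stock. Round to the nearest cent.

¥562.77

PV(dividends) I = 19.52·e^(−0.0835·1/12) + 19.52·e^(−0.0835·4/12)
I = 19.3846 + 18.9842 = 38.3688
F = (S − I)·e^(rT) = (574.38 − 38.3688) · e^(0.0835·7/12)
= 536.0112 · e^0.048708 = 536.0112 × 1.049914 = ¥562.77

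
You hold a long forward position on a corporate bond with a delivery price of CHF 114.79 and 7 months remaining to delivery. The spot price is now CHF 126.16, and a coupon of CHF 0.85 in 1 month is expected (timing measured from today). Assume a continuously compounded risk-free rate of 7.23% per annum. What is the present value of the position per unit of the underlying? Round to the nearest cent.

CHF 15.27

PV(remaining coupons) I = 0.85·e^(−0.0723·1/12) = 0.8449
Current forward F = (S − I)·e^(rT) = (126.16 − 0.8449)·e^(0.0723·7/12) = 125.3151 × 1.043077 = 130.7133
Value (long) = (F − K)·e^(−rT) = (130.7133 − 114.79) × 0.958702 = 15.2657
Value = CHF 15.27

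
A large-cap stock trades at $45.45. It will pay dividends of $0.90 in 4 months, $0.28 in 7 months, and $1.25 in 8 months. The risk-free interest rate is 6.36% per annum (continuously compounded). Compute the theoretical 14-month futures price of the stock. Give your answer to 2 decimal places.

$46.42

PV(dividends) I = 0.90·e^(−0.0636·4/12) + 0.28·e^(−0.0636·7/12) + 1.25·e^(−0.0636·8/12)
I = 0.8811 + 0.2698 + 1.1981 = 2.3490
F = (S − I)·e^(rT) = (45.45 − 2.3490) · e^(0.0636·14/12)
= 43.1010 · e^0.074200 = 43.1010 × 1.077022 = $46.42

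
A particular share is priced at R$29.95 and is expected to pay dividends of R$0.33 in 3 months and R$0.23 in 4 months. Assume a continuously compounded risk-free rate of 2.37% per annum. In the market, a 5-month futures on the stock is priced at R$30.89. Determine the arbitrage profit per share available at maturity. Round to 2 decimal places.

R$1.20 per share

PV(dividends) I = 0.33·e^(−0.0237·3/12) + 0.23·e^(−0.0237·4/12) = 0.5562
Fair futures F* = (S − I)·e^(rT) = (29.95 − 0.5562)·e^0.009875 = 29.3938 × 1.009924 = 29.6855
Market R$30.89 > fair 29.6855: forward overpriced → cash-and-carry (borrow at r, buy the stock and collect the dividends, short the forward).
Profit at T = |F_mkt − F*| = |30.89 − 29.6855| = R$1.20 per share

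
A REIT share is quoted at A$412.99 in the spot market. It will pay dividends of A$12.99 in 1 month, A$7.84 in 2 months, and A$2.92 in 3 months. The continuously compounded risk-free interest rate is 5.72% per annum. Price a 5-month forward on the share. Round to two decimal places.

PV(dividends) I = 12.99·e^(−0.0572·1/12) + 7.84·e^(−0.0572·2/12) + 2.92·e^(−0.0572·3/12)
I = 12.9282 + 7.7656 + 2.8785 = 23.5723
F = (S − I)·e^(rT) = (412.99 − 23.5723) · e^(0.0572·5/12)
= 389.4177 · e^0.023833 = 389.4177 × 1.024119 = A$398.81

A$398.81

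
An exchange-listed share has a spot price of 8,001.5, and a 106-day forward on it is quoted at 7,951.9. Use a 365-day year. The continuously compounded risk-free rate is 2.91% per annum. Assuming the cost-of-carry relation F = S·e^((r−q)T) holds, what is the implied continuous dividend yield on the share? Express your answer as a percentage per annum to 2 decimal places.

From F = S·e^((r−q)T): (r − q) = ln(F/S)/T
ln(7951.9/8001.5) = ln(0.993801) = -0.006218
(r − q) = -0.006218 / (106/365) = -0.021411
q = r − ln(F/S)/T = 0.0291 + 0.021411 = 0.050511
q = 5.05%

5.05%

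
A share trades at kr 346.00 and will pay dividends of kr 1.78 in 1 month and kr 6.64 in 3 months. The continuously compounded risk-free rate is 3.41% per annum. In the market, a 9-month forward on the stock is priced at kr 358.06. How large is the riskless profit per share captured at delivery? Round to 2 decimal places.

PV(dividends) I = 1.78·e^(−0.0341·1/12) + 6.64·e^(−0.0341·3/12) = 8.3586
Fair forward F* = (S − I)·e^(rT) = (346.00 − 8.3586)·e^0.025575 = 337.6414 × 1.025905 = 346.3880
Market kr 358.06 > fair 346.3880: forward overpriced → cash-and-carry (borrow at r, buy the stock and collect the dividends, short the forward).
Profit at T = |F_mkt − F*| = |358.06 − 346.3880| = kr 11.67 per share

kr 11.67 per share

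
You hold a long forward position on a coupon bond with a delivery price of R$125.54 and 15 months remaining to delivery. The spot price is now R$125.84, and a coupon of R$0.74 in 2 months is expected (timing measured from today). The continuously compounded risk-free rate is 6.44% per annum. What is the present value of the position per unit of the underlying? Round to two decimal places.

R$9.28

PV(remaining coupons) I = 0.74·e^(−0.0644·2/12) = 0.7321
Current forward F = (S − I)·e^(rT) = (125.84 − 0.7321)·e^(0.0644·15/12) = 125.1079 × 1.083829 = 135.5956
Value (long) = (F − K)·e^(−rT) = (135.5956 − 125.54) × 0.922655 = 9.2778
Value = R$9.28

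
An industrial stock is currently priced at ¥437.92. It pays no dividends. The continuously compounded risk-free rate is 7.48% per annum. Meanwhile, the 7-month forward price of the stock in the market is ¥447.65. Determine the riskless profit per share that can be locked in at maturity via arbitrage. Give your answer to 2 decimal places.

Fair forward: F* = S·e^(carry·T), with carry = r = 0.0748
F* = 437.92 · e^(0.0748 × 7/12) = 437.92 · e^0.043633 = 437.92 × 1.044599 = ¥457.4508
Market ¥447.65 < fair ¥457.4508: forward underpriced → reverse cash-and-carry (short spot, go long the forward).
At maturity, profit = |F_mkt − F*| = |447.65 − 457.4508| = ¥9.80 per share

¥9.80 per share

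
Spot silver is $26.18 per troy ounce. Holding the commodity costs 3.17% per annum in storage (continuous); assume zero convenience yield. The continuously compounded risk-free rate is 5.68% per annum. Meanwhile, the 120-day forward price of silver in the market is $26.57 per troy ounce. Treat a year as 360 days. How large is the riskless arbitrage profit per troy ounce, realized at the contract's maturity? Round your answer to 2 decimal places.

Fair forward: F* = S·e^(carry·T), with carry = (r + u) = 0.0568 + 0.0317 = 0.0885
F* = 26.18 · e^(0.0885 × 120/360) = 26.18 · e^0.029500 = 26.18 × 1.029939 = $26.9638
Market $26.57 < fair $26.9638: forward underpriced → reverse cash-and-carry (short spot, go long the forward).
At maturity, profit = |F_mkt − F*| = |26.57 − 26.9638| = $0.39 per troy ounce

$0.39 per troy ounce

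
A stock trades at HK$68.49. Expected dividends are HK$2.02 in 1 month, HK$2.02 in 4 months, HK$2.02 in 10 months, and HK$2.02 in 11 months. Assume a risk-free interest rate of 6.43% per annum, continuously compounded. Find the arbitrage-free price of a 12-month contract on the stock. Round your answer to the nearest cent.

HK$64.71

PV(dividends) I = 2.02·e^(−0.0643·1/12) + 2.02·e^(−0.0643·4/12) + 2.02·e^(−0.0643·10/12) + 2.02·e^(−0.0643·11/12)
I = 2.0092 + 1.9772 + 1.9146 + 1.9044 = 7.8054
F = (S − I)·e^(rT) = (68.49 − 7.8054) · e^(0.0643·12/12)
= 60.6846 · e^0.064300 = 60.6846 × 1.066412 = HK$64.71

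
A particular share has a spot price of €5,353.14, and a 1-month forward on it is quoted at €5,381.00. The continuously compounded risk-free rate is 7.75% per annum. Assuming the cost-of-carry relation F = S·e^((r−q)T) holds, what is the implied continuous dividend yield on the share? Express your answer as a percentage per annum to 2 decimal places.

1.52%

From F = S·e^((r−q)T): (r − q) = ln(F/S)/T
ln(5381.00/5353.14) = ln(1.005204) = 0.005191
(r − q) = 0.005191 / (1/12) = 0.062292
q = r − ln(F/S)/T = 0.0775 − 0.062292 = 0.015208
q = 1.52%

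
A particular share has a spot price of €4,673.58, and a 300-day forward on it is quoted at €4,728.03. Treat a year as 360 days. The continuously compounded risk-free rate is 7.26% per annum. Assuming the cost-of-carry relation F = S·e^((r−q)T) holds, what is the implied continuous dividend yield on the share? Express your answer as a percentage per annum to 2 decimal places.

From F = S·e^((r−q)T): (r − q) = ln(F/S)/T
ln(4728.03/4673.58) = ln(1.011651) = 0.011584
(r − q) = 0.011584 / (300/360) = 0.013901
q = r − ln(F/S)/T = 0.0726 − 0.013901 = 0.058699
q = 5.87%

5.87%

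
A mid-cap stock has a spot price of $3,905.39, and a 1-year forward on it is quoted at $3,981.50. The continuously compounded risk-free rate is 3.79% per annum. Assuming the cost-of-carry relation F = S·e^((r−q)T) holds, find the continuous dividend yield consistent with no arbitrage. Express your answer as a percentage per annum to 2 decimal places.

1.86%

From F = S·e^((r−q)T): (r − q) = ln(F/S)/T
ln(3981.50/3905.39) = ln(1.019488) = 0.019301
(r − q) = 0.019301 / (1) = 0.019301
q = r − ln(F/S)/T = 0.0379 − 0.019301 = 0.018599
q = 1.86%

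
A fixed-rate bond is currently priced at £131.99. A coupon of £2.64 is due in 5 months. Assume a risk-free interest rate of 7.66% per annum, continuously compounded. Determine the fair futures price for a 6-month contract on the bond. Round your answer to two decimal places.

£134.49

PV(coupons) I = 2.64·e^(−0.0766·5/12)
I = 2.5571
F = (S − I)·e^(rT) = (131.99 − 2.5571) · e^(0.0766·6/12)
= 129.4329 · e^0.038300 = 129.4329 × 1.039043 = £134.49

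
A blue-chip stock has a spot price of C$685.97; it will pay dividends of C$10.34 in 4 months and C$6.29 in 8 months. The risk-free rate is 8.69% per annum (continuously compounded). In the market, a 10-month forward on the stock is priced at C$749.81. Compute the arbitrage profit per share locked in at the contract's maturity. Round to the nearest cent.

PV(dividends) I = 10.34·e^(−0.0869·4/12) + 6.29·e^(−0.0869·8/12) = 15.9807
Fair forward F* = (S − I)·e^(rT) = (685.97 − 15.9807)·e^0.072417 = 669.9893 × 1.075104 = 720.3082
Market C$749.81 > fair 720.3082: forward overpriced → cash-and-carry (borrow at r, buy the stock and collect the dividends, short the forward).
Profit at T = |F_mkt − F*| = |749.81 − 720.3082| = C$29.50 per share

C$29.50 per share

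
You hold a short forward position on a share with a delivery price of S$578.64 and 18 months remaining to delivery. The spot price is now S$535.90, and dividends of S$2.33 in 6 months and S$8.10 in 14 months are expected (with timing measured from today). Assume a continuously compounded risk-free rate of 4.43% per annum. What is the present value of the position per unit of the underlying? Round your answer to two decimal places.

S$15.51

PV(remaining dividends) I = 2.33·e^(−0.0443·6/12) + 8.10·e^(−0.0443·14/12) = 9.9710
Current forward F = (S − I)·e^(rT) = (535.90 − 9.9710)·e^(0.0443·18/12) = 525.9290 × 1.068708 = 562.0645
Value (long) = (F − K)·e^(−rT) = (562.0645 − 578.64) × 0.935710 = -15.5099
Short position value = −(long value) = S$15.51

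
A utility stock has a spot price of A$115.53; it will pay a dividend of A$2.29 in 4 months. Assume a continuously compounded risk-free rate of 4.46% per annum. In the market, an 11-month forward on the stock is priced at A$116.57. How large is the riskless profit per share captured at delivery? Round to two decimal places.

A$1.43 per share

PV(dividends) I = 2.29·e^(−0.0446·4/12) = 2.2562
Fair forward F* = (S − I)·e^(rT) = (115.53 − 2.2562)·e^0.040883 = 113.2738 × 1.041730 = 118.0007
Market A$116.57 < fair 118.0007: forward underpriced → reverse cash-and-carry (short the stock, invest proceeds at r, pay the dividends, go long the forward).
Profit at T = |F_mkt − F*| = |116.57 − 118.0007| = A$1.43 per share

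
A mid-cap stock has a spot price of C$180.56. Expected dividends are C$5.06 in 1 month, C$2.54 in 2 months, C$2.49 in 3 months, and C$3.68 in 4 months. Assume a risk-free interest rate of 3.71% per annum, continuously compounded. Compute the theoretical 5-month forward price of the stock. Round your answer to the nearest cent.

PV(dividends) I = 5.06·e^(−0.0371·1/12) + 2.54·e^(−0.0371·2/12) + 2.49·e^(−0.0371·3/12) + 3.68·e^(−0.0371·4/12)
I = 5.0444 + 2.5243 + 2.4670 + 3.6348 = 13.6705
F = (S − I)·e^(rT) = (180.56 − 13.6705) · e^(0.0371·5/12)
= 166.8895 · e^0.015458 = 166.8895 × 1.015578 = C$169.49

C$169.49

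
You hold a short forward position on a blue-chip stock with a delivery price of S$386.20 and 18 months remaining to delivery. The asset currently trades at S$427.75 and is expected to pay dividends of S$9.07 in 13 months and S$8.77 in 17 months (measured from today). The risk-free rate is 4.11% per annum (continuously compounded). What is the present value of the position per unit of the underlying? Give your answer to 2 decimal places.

PV(remaining dividends) I = 9.07·e^(−0.0411·13/12) + 8.77·e^(−0.0411·17/12) = 16.9490
Current forward F = (S − I)·e^(rT) = (427.75 − 16.9490)·e^(0.0411·18/12) = 410.8010 × 1.063590 = 436.9238
Value (long) = (F − K)·e^(−rT) = (436.9238 − 386.20) × 0.940212 = 47.6911
Short position value = −(long value) = -S$47.69

-S$47.69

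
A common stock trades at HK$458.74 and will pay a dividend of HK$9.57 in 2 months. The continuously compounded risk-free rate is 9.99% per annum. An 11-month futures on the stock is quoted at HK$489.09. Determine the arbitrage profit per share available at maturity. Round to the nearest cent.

HK$3.33 per share

PV(dividends) I = 9.57·e^(−0.0999·2/12) = 9.4120
Fair futures F* = (S − I)·e^(rT) = (458.74 − 9.4120)·e^0.091575 = 449.3280 × 1.095899 = 492.4181
Market HK$489.09 < fair 492.4181: forward underpriced → reverse cash-and-carry (short the stock, invest proceeds at r, pay the dividends, go long the forward).
Profit at T = |F_mkt − F*| = |489.09 − 492.4181| = HK$3.33 per share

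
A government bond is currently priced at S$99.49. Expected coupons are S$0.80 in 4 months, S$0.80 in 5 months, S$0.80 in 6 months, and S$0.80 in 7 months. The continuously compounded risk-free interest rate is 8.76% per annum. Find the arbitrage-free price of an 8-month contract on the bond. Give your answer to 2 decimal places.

S$102.21

PV(coupons) I = 0.80·e^(−0.0876·4/12) + 0.80·e^(−0.0876·5/12) + 0.80·e^(−0.0876·6/12) + 0.80·e^(−0.0876·7/12)
I = 0.7770 + 0.7713 + 0.7657 + 0.7601 = 3.0741
F = (S − I)·e^(rT) = (99.49 − 3.0741) · e^(0.0876·8/12)
= 96.4159 · e^0.058400 = 96.4159 × 1.060139 = S$102.21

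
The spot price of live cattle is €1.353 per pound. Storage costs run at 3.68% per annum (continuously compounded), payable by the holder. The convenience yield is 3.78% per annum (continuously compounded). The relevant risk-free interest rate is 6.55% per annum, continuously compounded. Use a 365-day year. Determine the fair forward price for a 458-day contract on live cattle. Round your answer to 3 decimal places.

Net carry = r + u − y = 0.0655 + 0.0368 − 0.0378 = 0.0645
F = S·e^((r+u−y)T) = 1.353 · e^(0.0645 × 458/365) = 1.353 · e^0.080934
= 1.353 × 1.084299 = €1.467 per pound

€1.467 per pound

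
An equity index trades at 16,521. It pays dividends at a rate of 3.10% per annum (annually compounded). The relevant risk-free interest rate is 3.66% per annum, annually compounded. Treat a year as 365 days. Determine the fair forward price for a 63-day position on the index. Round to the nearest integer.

16,536

F = S · (1+r)^T / (1+q)^T
= 16521 × 1.006224 / 1.005283 = 16521 × 1.000936
F = 16,536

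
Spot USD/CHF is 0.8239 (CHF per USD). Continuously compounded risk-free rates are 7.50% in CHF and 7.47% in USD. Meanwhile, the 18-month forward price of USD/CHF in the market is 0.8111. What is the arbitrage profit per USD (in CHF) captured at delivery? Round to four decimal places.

0.0132 per USD (in CHF)

Fair forward: F* = S·e^(carry·T), with carry = (r_CHF − r_USD) = 0.0750 − 0.0747 = 0.0003
F* = 0.8239 · e^(0.0003 × 18/12) = 0.8239 · e^0.000450 = 0.8239 × 1.000450 = 0.8243
Market 0.8111 < fair 0.8243: forward underpriced → reverse cash-and-carry (short spot, go long the forward).
At maturity, profit = |F_mkt − F*| = |0.8111 − 0.8243| = 0.0132 per USD (in CHF)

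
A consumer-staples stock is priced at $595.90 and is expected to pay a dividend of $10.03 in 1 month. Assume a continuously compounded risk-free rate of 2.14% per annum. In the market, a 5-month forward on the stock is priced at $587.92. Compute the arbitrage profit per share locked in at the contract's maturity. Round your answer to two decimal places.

PV(dividends) I = 10.03·e^(−0.0214·1/12) = 10.0121
Fair forward F* = (S − I)·e^(rT) = (595.90 − 10.0121)·e^0.008917 = 585.8879 × 1.008957 = 591.1357
Market $587.92 < fair 591.1357: forward underpriced → reverse cash-and-carry (short the stock, invest proceeds at r, pay the dividends, go long the forward).
Profit at T = |F_mkt − F*| = |587.92 − 591.1357| = $3.22 per share

$3.22 per share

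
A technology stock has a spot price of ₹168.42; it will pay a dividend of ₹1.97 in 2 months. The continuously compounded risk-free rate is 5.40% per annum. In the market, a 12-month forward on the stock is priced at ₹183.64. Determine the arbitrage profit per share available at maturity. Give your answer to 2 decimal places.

₹7.94 per share

PV(dividends) I = 1.97·e^(−0.0540·2/12) = 1.9523
Fair forward F* = (S − I)·e^(rT) = (168.42 − 1.9523)·e^0.054000 = 166.4677 × 1.055485 = 175.7042
Market ₹183.64 > fair 175.7042: forward overpriced → cash-and-carry (borrow at r, buy the stock and collect the dividends, short the forward).
Profit at T = |F_mkt − F*| = |183.64 − 175.7042| = ₹7.94 per share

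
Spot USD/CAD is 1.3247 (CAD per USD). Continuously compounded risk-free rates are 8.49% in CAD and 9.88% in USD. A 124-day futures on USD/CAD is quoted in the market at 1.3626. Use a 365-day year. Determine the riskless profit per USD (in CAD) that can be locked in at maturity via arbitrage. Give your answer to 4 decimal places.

Fair futures: F* = S·e^(carry·T), with carry = (r_CAD − r_USD) = 0.0849 − 0.0988 = -0.0139
F* = 1.3247 · e^(-0.0139 × 124/365) = 1.3247 · e^-0.004722 = 1.3247 × 0.995289 = 1.3185
Market 1.3626 > fair 1.3185: forward overpriced → cash-and-carry (buy spot, short the forward).
At maturity, profit = |F_mkt − F*| = |1.3626 − 1.3185| = 0.0441 per USD (in CAD)

0.0441 per USD (in CAD)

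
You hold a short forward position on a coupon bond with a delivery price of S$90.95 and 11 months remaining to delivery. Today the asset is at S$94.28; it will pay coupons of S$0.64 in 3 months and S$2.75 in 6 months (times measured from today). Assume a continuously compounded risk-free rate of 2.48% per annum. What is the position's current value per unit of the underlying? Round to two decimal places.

PV(remaining coupons) I = 0.64·e^(−0.0248·3/12) + 2.75·e^(−0.0248·6/12) = 3.3522
Current forward F = (S − I)·e^(rT) = (94.28 − 3.3522)·e^(0.0248·11/12) = 90.9278 × 1.022994 = 93.0186
Value (long) = (F − K)·e^(−rT) = (93.0186 − 90.95) × 0.977523 = 2.0221
Short position value = −(long value) = -S$2.02

-S$2.02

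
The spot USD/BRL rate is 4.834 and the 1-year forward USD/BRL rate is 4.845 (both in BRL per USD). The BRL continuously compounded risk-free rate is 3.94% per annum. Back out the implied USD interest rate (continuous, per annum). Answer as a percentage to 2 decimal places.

F = S·e^((r_BRL − r_USD)T) ⇒ r_USD = r_BRL − ln(F/S)/T
ln(4.845/4.834) = 0.002273; /(1) = 0.002273
r_USD = 0.0394 − 0.002273 = 0.037127
r_USD = 3.71%

3.71%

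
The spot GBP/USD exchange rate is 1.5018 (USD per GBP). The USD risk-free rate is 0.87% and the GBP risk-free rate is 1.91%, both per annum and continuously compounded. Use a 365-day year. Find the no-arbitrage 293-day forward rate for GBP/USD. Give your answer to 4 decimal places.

F = S·e^((r_USD − r_GBP)T) = 1.5018 · e^((0.0087 − 0.0191) × 293/365)
= 1.5018 · e^-0.008348 = 1.5018 × 0.991687
F = 1.4893 USD per GBP

1.4893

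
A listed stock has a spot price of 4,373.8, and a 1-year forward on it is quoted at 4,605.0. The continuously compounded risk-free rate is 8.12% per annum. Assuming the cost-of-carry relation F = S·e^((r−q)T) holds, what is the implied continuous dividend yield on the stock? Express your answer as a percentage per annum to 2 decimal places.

2.97%

From F = S·e^((r−q)T): (r − q) = ln(F/S)/T
ln(4605.0/4373.8) = ln(1.052860) = 0.051510
(r − q) = 0.051510 / (12/12) = 0.051510
q = r − ln(F/S)/T = 0.0812 − 0.051510 = 0.029690
q = 2.97%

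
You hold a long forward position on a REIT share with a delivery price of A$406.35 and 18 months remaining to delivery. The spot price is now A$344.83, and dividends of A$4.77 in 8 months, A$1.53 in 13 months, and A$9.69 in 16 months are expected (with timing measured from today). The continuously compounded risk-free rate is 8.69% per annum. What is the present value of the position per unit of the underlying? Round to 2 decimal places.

PV(remaining dividends) I = 4.77·e^(−0.0869·8/12) + 1.53·e^(−0.0869·13/12) + 9.69·e^(−0.0869·16/12) = 14.5239
Current forward F = (S − I)·e^(rT) = (344.83 − 14.5239)·e^(0.0869·18/12) = 330.3061 × 1.139227 = 376.2936
Value (long) = (F − K)·e^(−rT) = (376.2936 − 406.35) × 0.877788 = -26.3831
Value = -A$26.38

-A$26.38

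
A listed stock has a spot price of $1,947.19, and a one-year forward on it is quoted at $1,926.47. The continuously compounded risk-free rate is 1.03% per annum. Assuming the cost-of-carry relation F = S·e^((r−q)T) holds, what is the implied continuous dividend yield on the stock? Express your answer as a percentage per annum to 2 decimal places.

From F = S·e^((r−q)T): (r − q) = ln(F/S)/T
ln(1926.47/1947.19) = ln(0.989359) = -0.010698
(r − q) = -0.010698 / (12/12) = -0.010698
q = r − ln(F/S)/T = 0.0103 + 0.010698 = 0.020998
q = 2.10%

2.10%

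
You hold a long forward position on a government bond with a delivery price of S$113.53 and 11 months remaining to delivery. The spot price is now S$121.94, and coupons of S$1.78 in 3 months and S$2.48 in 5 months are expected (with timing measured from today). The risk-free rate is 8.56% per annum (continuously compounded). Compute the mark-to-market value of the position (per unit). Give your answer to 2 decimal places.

S$12.84

PV(remaining coupons) I = 1.78·e^(−0.0856·3/12) + 2.48·e^(−0.0856·5/12) = 4.1354
Current forward F = (S − I)·e^(rT) = (121.94 − 4.1354)·e^(0.0856·11/12) = 117.8046 × 1.081627 = 127.4206
Value (long) = (F − K)·e^(−rT) = (127.4206 − 113.53) × 0.924533 = 12.8423
Value = S$12.84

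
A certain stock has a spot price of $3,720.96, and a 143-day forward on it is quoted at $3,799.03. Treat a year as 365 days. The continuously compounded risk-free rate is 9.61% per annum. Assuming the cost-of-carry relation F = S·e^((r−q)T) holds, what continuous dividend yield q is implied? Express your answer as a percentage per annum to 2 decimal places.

From F = S·e^((r−q)T): (r − q) = ln(F/S)/T
ln(3799.03/3720.96) = ln(1.020981) = 0.020764
(r − q) = 0.020764 / (143/365) = 0.052999
q = r − ln(F/S)/T = 0.0961 − 0.052999 = 0.043101
q = 4.31%

4.31%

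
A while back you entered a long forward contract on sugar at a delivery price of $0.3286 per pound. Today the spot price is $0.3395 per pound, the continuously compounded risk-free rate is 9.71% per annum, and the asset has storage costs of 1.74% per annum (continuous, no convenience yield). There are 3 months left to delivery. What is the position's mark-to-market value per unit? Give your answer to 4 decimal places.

Current fair forward for the remaining 3 months: F = S·e^((r + u)·T), (r + u) = 0.0971 + 0.0174 = 0.1145
F = 0.3395 · e^(0.1145 × 3/12) = 0.3395 × 1.029039 = 0.3494
Value of long forward = (F − K)·e^(−rT) = (0.3494 − 0.3286) · e^(−0.0971·3/12)
= 0.0208 × 0.976017 = 0.0203

$0.0203 per pound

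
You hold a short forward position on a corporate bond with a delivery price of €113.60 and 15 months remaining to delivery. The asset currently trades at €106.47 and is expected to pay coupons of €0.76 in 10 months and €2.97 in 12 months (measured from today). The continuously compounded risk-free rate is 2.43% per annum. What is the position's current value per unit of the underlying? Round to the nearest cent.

PV(remaining coupons) I = 0.76·e^(−0.0243·10/12) + 2.97·e^(−0.0243·12/12) = 3.6435
Current forward F = (S − I)·e^(rT) = (106.47 − 3.6435)·e^(0.0243·15/12) = 102.8265 × 1.030841 = 105.9978
Value (long) = (F − K)·e^(−rT) = (105.9978 − 113.60) × 0.970082 = -7.3748
Short position value = −(long value) = €7.37

€7.37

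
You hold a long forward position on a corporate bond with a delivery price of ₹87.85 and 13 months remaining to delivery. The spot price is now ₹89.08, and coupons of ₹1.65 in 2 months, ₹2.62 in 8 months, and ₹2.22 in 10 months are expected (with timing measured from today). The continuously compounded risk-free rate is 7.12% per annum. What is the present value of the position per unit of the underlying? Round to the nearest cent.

PV(remaining coupons) I = 1.65·e^(−0.0712·2/12) + 2.62·e^(−0.0712·8/12) + 2.22·e^(−0.0712·10/12) = 6.2212
Current forward F = (S − I)·e^(rT) = (89.08 − 6.2212)·e^(0.0712·13/12) = 82.8588 × 1.080186 = 89.5029
Value (long) = (F − K)·e^(−rT) = (89.5029 − 87.85) × 0.925766 = 1.5302
Value = ₹1.53

₹1.53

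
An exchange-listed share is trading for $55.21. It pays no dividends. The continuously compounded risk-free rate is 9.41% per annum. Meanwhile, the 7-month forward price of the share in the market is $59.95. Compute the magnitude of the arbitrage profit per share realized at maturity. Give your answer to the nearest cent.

$1.62 per share

Fair forward: F* = S·e^(carry·T), with carry = r = 0.0941
F* = 55.21 · e^(0.0941 × 7/12) = 55.21 · e^0.054892 = 55.21 × 1.056427 = $58.3253
Market $59.95 > fair $58.3253: forward overpriced → cash-and-carry (buy spot, short the forward).
At maturity, profit = |F_mkt − F*| = |59.95 − 58.3253| = $1.62 per share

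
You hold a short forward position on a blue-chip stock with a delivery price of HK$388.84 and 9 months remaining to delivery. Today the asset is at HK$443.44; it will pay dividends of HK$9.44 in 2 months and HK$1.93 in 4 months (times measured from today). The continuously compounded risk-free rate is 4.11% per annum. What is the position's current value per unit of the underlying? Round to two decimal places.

-HK$55.12

PV(remaining dividends) I = 9.44·e^(−0.0411·2/12) + 1.93·e^(−0.0411·4/12) = 11.2793
Current forward F = (S − I)·e^(rT) = (443.44 − 11.2793)·e^(0.0411·9/12) = 432.1607 × 1.031305 = 445.6895
Value (long) = (F − K)·e^(−rT) = (445.6895 − 388.84) × 0.969645 = 55.1238
Short position value = −(long value) = -HK$55.12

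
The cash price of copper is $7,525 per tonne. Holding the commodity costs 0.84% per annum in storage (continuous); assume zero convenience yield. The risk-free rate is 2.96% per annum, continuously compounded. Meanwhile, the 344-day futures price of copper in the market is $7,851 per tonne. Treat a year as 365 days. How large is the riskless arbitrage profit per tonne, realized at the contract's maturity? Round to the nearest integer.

Fair futures: F* = S·e^(carry·T), with carry = (r + u) = 0.0296 + 0.0084 = 0.0380
F* = 7525 · e^(0.0380 × 344/365) = 7525 · e^0.035814 = 7525 × 1.036463 = $7799.3841
Market $7851 > fair $7799.3841: forward overpriced → cash-and-carry (buy spot, short the forward).
At maturity, profit = |F_mkt − F*| = |7851 − 7799.3841| = $52 per tonne

$52 per tonne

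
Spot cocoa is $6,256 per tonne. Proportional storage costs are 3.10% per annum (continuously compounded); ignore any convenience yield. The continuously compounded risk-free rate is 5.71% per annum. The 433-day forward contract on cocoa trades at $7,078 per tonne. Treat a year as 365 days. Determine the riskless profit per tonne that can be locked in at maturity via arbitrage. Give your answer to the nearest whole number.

$133 per tonne

Fair forward: F* = S·e^(carry·T), with carry = (r + u) = 0.0571 + 0.0310 = 0.0881
F* = 6256 · e^(0.0881 × 433/365) = 6256 · e^0.104513 = 6256 × 1.110170 = $6945.2235
Market $7078 > fair $6945.2235: forward overpriced → cash-and-carry (buy spot, short the forward).
At maturity, profit = |F_mkt − F*| = |7078 − 6945.2235| = $133 per tonne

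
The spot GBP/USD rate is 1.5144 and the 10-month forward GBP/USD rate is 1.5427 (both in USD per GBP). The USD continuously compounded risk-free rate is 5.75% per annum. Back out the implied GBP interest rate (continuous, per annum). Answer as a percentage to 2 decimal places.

F = S·e^((r_USD − r_GBP)T) ⇒ r_GBP = r_USD − ln(F/S)/T
ln(1.5427/1.5144) = 0.018515; /(10/12) = 0.022218
r_GBP = 0.0575 − 0.022218 = 0.035282
r_GBP = 3.53%

3.53%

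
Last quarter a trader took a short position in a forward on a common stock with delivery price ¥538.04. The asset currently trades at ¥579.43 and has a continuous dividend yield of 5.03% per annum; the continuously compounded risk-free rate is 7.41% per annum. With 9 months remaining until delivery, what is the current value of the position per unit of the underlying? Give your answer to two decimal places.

-¥49.02

Current fair forward for the remaining 9 months: F = S·e^((r − q)·T), (r − q) = 0.0741 − 0.0503 = 0.0238
F = 579.43 · e^(0.0238 × 9/12) = 579.43 × 1.018010 = 589.8655
Value of long forward = (F − K)·e^(−rT) = (589.8655 − 538.04) · e^(−0.0741·9/12)
= 51.8255 × 0.945941 = 49.02
Short position value = −(long value) = -¥49.02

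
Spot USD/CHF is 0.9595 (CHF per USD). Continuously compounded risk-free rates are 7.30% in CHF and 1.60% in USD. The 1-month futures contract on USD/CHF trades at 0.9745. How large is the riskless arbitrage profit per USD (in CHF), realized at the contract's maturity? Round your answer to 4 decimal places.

Fair futures: F* = S·e^(carry·T), with carry = (r_CHF − r_USD) = 0.0730 − 0.0160 = 0.0570
F* = 0.9595 · e^(0.0570 × 1/12) = 0.9595 · e^0.004750 = 0.9595 × 1.004761 = 0.9641
Market 0.9745 > fair 0.9641: forward overpriced → cash-and-carry (buy spot, short the forward).
At maturity, profit = |F_mkt − F*| = |0.9745 − 0.9641| = 0.0104 per USD (in CHF)

0.0104 per USD (in CHF)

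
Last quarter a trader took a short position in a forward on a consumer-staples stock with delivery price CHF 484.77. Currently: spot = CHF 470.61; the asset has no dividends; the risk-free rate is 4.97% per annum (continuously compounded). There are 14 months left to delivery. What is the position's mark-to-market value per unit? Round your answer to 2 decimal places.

-CHF 13.15

Current fair forward for the remaining 14 months: F = S·e^(r·T), r = 0.0497
F = 470.61 · e^(0.0497 × 14/12) = 470.61 × 1.059697 = 498.7040
Value of long forward = (F − K)·e^(−rT) = (498.7040 − 484.77) · e^(−0.0497·14/12)
= 13.9340 × 0.943666 = 13.15
Short position value = −(long value) = -CHF 13.15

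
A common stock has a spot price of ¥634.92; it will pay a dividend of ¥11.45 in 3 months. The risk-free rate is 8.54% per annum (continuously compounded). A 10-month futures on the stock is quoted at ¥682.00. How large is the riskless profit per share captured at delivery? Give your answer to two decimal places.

¥12.28 per share

PV(dividends) I = 11.45·e^(−0.0854·3/12) = 11.2081
Fair futures F* = (S − I)·e^(rT) = (634.92 − 11.2081)·e^0.071167 = 623.7119 × 1.073761 = 669.7175
Market ¥682.00 > fair 669.7175: forward overpriced → cash-and-carry (borrow at r, buy the stock and collect the dividends, short the forward).
Profit at T = |F_mkt − F*| = |682.00 − 669.7175| = ¥12.28 per share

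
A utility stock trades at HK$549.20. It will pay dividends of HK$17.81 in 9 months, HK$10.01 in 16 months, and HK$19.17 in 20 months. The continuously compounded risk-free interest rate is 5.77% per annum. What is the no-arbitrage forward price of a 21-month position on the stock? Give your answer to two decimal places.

HK$559.17

PV(dividends) I = 17.81·e^(−0.0577·9/12) + 10.01·e^(−0.0577·16/12) + 19.17·e^(−0.0577·20/12)
I = 17.0557 + 9.2688 + 17.4124 = 43.7369
F = (S − I)·e^(rT) = (549.20 − 43.7369) · e^(0.0577·21/12)
= 505.4631 · e^0.100975 = 505.4631 × 1.106249 = HK$559.17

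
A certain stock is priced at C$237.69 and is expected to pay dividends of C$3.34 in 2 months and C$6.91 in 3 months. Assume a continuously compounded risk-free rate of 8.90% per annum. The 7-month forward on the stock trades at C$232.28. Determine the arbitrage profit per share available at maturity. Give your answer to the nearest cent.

C$7.49 per share

PV(dividends) I = 3.34·e^(−0.0890·2/12) + 6.91·e^(−0.0890·3/12) = 10.0488
Fair forward F* = (S − I)·e^(rT) = (237.69 − 10.0488)·e^0.051917 = 227.6412 × 1.053288 = 239.7717
Market C$232.28 < fair 239.7717: forward underpriced → reverse cash-and-carry (short the stock, invest proceeds at r, pay the dividends, go long the forward).
Profit at T = |F_mkt − F*| = |232.28 − 239.7717| = C$7.49 per share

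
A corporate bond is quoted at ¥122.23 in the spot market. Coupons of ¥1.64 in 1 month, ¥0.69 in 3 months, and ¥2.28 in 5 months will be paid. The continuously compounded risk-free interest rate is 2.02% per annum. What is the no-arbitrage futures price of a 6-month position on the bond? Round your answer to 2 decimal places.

¥118.84

PV(coupons) I = 1.64·e^(−0.0202·1/12) + 0.69·e^(−0.0202·3/12) + 2.28·e^(−0.0202·5/12)
I = 1.6372 + 0.6865 + 2.2609 = 4.5846
F = (S − I)·e^(rT) = (122.23 − 4.5846) · e^(0.0202·6/12)
= 117.6454 · e^0.010100 = 117.6454 × 1.010151 = ¥118.84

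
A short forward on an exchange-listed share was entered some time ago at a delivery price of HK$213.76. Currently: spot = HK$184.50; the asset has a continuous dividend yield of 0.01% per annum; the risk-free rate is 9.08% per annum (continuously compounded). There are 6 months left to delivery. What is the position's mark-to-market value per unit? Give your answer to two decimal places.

HK$19.78

Current fair forward for the remaining 6 months: F = S·e^((r − q)·T), (r − q) = 0.0908 − 0.0001 = 0.0907
F = 184.50 · e^(0.0907 × 6/12) = 184.50 × 1.046394 = 193.0597
Value of long forward = (F − K)·e^(−rT) = (193.0597 − 213.76) · e^(−0.0908·6/12)
= -20.7003 × 0.955615 = -19.78
Short position value = −(long value) = HK$19.78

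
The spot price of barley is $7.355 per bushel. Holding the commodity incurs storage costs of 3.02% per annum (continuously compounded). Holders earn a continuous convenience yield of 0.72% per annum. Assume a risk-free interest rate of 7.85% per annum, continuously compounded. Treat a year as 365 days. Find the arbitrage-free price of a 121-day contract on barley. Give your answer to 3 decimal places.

$7.607 per bushel

Net carry = r + u − y = 0.0785 + 0.0302 − 0.0072 = 0.1015
F = S·e^((r+u−y)T) = 7.355 · e^(0.1015 × 121/365) = 7.355 · e^0.033648
= 7.355 × 1.034220 = $7.607 per bushel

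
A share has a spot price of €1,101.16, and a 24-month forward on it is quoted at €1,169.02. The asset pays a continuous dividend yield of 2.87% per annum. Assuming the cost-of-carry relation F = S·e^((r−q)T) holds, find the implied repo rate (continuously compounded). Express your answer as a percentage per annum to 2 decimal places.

From F = S·e^((r−q)T): (r − q) = ln(F/S)/T
ln(1169.02/1101.16) = ln(1.061626) = 0.059802
(r − q) = 0.059802 / (24/12) = 0.029901
r = ln(F/S)/T + q = 0.029901 + 0.0287 = 0.058601
r = 5.86%

5.86%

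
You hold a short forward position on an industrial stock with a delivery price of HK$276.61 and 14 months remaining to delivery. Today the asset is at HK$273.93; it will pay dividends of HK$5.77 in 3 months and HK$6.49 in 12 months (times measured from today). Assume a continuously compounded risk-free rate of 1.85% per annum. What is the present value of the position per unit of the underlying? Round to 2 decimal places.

PV(remaining dividends) I = 5.77·e^(−0.0185·3/12) + 6.49·e^(−0.0185·12/12) = 12.1144
Current forward F = (S − I)·e^(rT) = (273.93 − 12.1144)·e^(0.0185·14/12) = 261.8156 × 1.021818 = 267.5279
Value (long) = (F − K)·e^(−rT) = (267.5279 − 276.61) × 0.978648 = -8.8882
Short position value = −(long value) = HK$8.89

HK$8.89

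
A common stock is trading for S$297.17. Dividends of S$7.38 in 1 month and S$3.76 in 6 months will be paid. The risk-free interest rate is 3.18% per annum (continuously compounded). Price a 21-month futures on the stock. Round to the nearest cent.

PV(dividends) I = 7.38·e^(−0.0318·1/12) + 3.76·e^(−0.0318·6/12)
I = 7.3605 + 3.7007 = 11.0612
F = (S − I)·e^(rT) = (297.17 − 11.0612) · e^(0.0318·21/12)
= 286.1088 · e^0.055650 = 286.1088 × 1.057228 = S$302.48

S$302.48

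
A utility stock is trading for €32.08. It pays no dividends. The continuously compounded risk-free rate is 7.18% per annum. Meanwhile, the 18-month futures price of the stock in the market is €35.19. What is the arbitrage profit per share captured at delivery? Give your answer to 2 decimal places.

€0.54 per share

Fair futures: F* = S·e^(carry·T), with carry = r = 0.0718
F* = 32.08 · e^(0.0718 × 18/12) = 32.08 · e^0.107700 = 32.08 × 1.113714 = €35.7279
Market €35.19 < fair €35.7279: forward underpriced → reverse cash-and-carry (short spot, go long the forward).
At maturity, profit = |F_mkt − F*| = |35.19 − 35.7279| = €0.54 per share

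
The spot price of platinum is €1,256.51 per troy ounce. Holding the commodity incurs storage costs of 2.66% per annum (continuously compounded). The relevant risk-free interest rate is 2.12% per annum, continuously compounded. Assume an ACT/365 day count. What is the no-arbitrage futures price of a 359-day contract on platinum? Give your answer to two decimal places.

€1,316.99 per troy ounce

Net carry = r + u − y = 0.0212 + 0.0266 − 0.0000 = 0.0478
F = S·e^((r+u−y)T) = 1256.51 · e^(0.0478 × 359/365) = 1256.51 · e^0.04701425
= 1256.51 × 1.04813694 = €1,316.99 per troy ounce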